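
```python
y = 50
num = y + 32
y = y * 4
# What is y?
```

Trace:
`y = 50` → y = 50
`num = y + 32` → num = 82
`y = y * 4` → y = 200
So y = 200

Answer: 200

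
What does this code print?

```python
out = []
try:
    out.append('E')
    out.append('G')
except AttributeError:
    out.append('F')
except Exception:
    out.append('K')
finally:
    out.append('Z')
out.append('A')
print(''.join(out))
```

Execution trace: 'E' (try body) → 'G' (try body, no exception) → 'Z' (finally) → 'A' (after the try/except). Output: EGZA

Answer: EGZA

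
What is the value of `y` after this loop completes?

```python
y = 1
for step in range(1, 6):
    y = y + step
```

Start at 1, add 1 through 5
`y` takes the values: 1 → 2 → 4 → 7 → 11 → 16

Answer: 16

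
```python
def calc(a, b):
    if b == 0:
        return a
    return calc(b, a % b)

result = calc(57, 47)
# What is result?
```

calc(57, 47) -> calc(47, 10) -> calc(10, 7) -> calc(7, 3) -> calc(3, 1) -> calc(1, 0) -> 1

Answer: 1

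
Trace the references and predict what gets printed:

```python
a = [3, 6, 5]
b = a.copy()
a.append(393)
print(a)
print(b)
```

Key concept: list.copy() creates independent copy.
Step by step:
`a = [3, 6, 5]` → a = [3, 6, 5]
`b = a.copy()` → b = [3, 6, 5]
`a.append(393)` → a = [3, 6, 5, 393]
`print(a)` → prints [3, 6, 5, 393]
`print(b)` → prints [3, 6, 5]

Answer:
[3, 6, 5, 393]
[3, 6, 5]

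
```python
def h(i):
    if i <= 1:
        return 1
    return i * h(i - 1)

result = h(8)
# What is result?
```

h(8) = 8 * 7 * 6 * 5 * 4 * 3 * 2 * 1 = 40320

Answer: 40320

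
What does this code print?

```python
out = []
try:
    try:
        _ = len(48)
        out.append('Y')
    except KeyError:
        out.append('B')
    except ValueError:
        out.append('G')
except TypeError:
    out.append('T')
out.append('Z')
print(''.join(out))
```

Execution trace: 'T' (outer except TypeError) → 'Z' (after the try/except). Output: TZ

Answer: TZ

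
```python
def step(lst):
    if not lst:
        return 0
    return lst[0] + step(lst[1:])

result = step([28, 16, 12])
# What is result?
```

28 + 16 + 12 + 0 = 56

Answer: 56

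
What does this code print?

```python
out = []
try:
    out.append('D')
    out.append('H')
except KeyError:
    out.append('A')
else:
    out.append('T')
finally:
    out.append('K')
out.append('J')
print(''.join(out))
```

Execution trace: 'D' (try body) → 'H' (try body, no exception) → 'T' (else) → 'K' (finally) → 'J' (after the try/except). Output: DHTKJ

Answer: DHTKJ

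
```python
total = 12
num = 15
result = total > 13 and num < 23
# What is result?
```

Trace:
`total = 12` → total = 12
`num = 15` → num = 15
`result = total > 13 and num < 23` → result = False
So result = False

Answer: False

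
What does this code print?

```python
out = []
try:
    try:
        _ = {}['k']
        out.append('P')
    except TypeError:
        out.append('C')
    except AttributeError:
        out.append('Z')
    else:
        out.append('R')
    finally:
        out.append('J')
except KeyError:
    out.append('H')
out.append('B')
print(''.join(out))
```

Execution trace: 'J' (inner finally) → 'H' (outer except KeyError) → 'B' (after the try/except). Output: JHB

Answer: JHB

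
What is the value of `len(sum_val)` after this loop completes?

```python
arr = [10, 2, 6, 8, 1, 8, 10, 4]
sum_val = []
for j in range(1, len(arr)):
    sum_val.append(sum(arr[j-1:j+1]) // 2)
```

Number of 2-element averages
`sum_val` takes the values: [] → [6] → [6, 4] → [6, 4, 7] → [6, 4, 7, 4] → [6, 4, 7, 4, 4] → [6, 4, 7, 4, 4, 9] → [6, 4, 7, 4, 4, 9, 7]
So `len(sum_val)` = 7

Answer: 7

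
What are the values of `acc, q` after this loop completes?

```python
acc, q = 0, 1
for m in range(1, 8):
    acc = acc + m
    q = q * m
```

Sum and factorial of 1 to 7
`acc, q` takes the values: (0, 1) → (1, 1) → (3, 1) → (3, 2) → (6, 2) → (6, 6) → (10, 6) → (10, 24) → (15, 24) → (15, 120) → (21, 120) → (21, 720) → (28, 720) → (28, 5040)

Answer: 28, 5040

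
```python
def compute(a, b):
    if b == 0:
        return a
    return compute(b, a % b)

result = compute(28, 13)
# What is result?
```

compute(28, 13) -> compute(13, 2) -> compute(2, 1) -> compute(1, 0) -> 1

Answer: 1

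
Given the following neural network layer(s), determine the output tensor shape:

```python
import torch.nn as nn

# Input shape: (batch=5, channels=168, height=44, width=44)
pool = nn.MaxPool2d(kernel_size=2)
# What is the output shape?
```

Input: (5, 168, 44, 44) -> Output: (5, 168, 22, 22)

Answer: (5, 168, 22, 22)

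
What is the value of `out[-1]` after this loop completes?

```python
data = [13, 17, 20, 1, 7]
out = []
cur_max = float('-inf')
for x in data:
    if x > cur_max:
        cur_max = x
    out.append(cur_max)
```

Running max ends at 20
`out` takes the values: [] → [13] → [13, 17] → [13, 17, 20] → [13, 17, 20, 20] → [13, 17, 20, 20, 20]
So `out[-1]` = 20

Answer: 20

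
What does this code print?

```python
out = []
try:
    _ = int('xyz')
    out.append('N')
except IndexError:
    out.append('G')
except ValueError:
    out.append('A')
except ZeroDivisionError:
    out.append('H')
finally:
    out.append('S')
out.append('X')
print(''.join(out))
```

Execution trace: 'A' (except ValueError) → 'S' (finally) → 'X' (after the try/except). Output: ASX

Answer: ASX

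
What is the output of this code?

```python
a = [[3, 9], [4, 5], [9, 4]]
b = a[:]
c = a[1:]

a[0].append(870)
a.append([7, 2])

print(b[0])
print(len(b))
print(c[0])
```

Key concept: slice with nested mutation.
Step by step:
`a = [[3, 9], [4, 5], [9, 4]]` → a = [[3, 9], [4, 5], [9, 4]]
`b = a[:]` → b = [[3, 9], [4, 5], [9, 4]]
`c = a[1:]` → c = [[4, 5], [9, 4]]
`a[0].append(870)` → a = [[3, 9, 870], [4, 5], [9, 4]]; b = [[3, 9, 870], [4, 5], [9, 4]]
`a.append([7, 2])` → a = [[3, 9, 870], [4, 5], [9, 4], [7, 2]]
`print(b[0])` → prints [3, 9, 870]
`print(len(b))` → prints 3
`print(c[0])` → prints [4, 5]

Answer:
[3, 9, 870]
3
[4, 5]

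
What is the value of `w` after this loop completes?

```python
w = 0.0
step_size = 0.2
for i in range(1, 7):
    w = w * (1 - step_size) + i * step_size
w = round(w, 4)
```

Moving average with lr=0.2
`w` takes the values: 0.0 → 0.2 → 0.56 → 1.048 → 1.6384 → 2.31072 → 3.048576 → 3.0486

Answer: 3.0486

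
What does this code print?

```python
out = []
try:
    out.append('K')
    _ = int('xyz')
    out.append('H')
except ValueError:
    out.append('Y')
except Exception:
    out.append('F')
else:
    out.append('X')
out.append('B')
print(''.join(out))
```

Execution trace: 'K' (try body) → 'Y' (except ValueError) → 'B' (after the try/except). Output: KYB

Answer: KYB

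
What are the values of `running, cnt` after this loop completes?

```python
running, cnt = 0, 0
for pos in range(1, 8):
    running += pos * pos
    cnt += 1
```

Sum of squares and count
`running, cnt` takes the values: (0, 0) → (1, 0) → (1, 1) → (5, 1) → (5, 2) → (14, 2) → (14, 3) → (30, 3) → (30, 4) → (55, 4) → (55, 5) → (91, 5) → (91, 6) → (140, 6) → (140, 7)

Answer: 140, 7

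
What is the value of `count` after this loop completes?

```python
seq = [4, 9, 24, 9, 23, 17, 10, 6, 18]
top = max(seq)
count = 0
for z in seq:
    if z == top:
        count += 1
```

Count of max value 24 in [4, 9, 24, 9, 23, 17, 10, 6, 18]
`count` takes the values: 0 → 1

Answer: 1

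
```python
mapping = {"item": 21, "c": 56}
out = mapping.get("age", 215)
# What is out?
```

Trace:
`mapping = {"item": 21, "c": 56}` → mapping = {'item': 21, 'c': 56}
`out = mapping.get("age", 215)` → out = 215
So out = 215

Answer: 215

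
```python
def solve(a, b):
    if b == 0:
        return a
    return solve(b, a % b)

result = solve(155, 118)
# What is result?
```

solve(155, 118) -> solve(118, 37) -> solve(37, 7) -> solve(7, 2) -> solve(2, 1) -> solve(1, 0) -> 1

Answer: 1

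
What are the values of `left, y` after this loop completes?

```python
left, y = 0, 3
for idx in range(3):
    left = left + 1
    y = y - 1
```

left goes 0→3, y goes 3→0
`left, y` takes the values: (0, 3) → (1, 3) → (1, 2) → (2, 2) → (2, 1) → (3, 1) → (3, 0)

Answer: 3, 0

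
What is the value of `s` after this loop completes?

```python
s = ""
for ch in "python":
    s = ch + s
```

Reverse 'python'
`s` takes the values: "" → "p" → "yp" → "typ" → "htyp" → "ohtyp" → "nohtyp"

Answer: "nohtyp"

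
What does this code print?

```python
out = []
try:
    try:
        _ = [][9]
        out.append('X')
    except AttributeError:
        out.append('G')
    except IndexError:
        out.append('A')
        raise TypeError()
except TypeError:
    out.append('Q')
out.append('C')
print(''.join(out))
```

Execution trace: 'A' (except IndexError) → 'Q' (outer except TypeError) → 'C' (after the try/except). Output: AQC

Answer: AQC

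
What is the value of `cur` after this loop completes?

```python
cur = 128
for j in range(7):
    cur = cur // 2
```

Halve 7 times: 128 // 2^7 = 1
`cur` takes the values: 128 → 64 → 32 → 16 → 8 → 4 → 2 → 1

Answer: 1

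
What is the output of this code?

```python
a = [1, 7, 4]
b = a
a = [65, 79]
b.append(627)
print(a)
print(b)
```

Key concept: rebinding vs mutation: a is rebound to a new list, b still points at the original.
Step by step:
`a = [1, 7, 4]` → a = [1, 7, 4]
`b = a` → b = [1, 7, 4] (same object as a)
`a = [65, 79]` → a = [65, 79]
`b.append(627)` → b = [1, 7, 4, 627]
`print(a)` → prints [65, 79]
`print(b)` → prints [1, 7, 4, 627]

Answer:
[65, 79]
[1, 7, 4, 627]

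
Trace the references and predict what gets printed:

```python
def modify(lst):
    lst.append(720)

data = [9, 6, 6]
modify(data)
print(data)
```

Key concept: function modifies passed list.
Step by step:
`data = [9, 6, 6]` → data = [9, 6, 6]
`modify(data)` → data = [9, 6, 6, 720]
`print(data)` → prints [9, 6, 6, 720]

Answer: [9, 6, 6, 720]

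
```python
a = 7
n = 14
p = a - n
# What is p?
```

Trace:
`a = 7` → a = 7
`n = 14` → n = 14
`p = a - n` → p = -7
So p = -7

Answer: -7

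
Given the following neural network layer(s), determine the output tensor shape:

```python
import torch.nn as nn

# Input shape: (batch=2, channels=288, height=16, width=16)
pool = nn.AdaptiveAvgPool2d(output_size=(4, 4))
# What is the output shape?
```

Input: (2, 288, 16, 16) -> Output: (2, 288, 4, 4)

Answer: (2, 288, 4, 4)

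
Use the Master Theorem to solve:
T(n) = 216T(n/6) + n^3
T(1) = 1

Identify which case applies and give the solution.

a=216, b=6, f(n)=n^3. log_6(216) = 3. Since c=3 = 3, Case 2 applies: T(n) = Θ(n^log_b(a) · log n) = O(n^3 log n).

Answer: O(n^3 log n) - Case 2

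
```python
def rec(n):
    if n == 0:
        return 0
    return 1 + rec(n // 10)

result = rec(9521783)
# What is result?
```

Count of digits of 9521783: 7

Answer: 7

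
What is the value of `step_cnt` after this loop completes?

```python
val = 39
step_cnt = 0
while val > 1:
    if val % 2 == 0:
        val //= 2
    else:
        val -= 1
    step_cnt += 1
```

Steps to reduce 39 to 1
`step_cnt` takes the values: 0 → 1 → 2 → 3 → 4 → 5 → 6 → 7 → 8

Answer: 8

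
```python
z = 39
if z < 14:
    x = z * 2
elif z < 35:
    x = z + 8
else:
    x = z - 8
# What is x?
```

Trace:
`z = 39` → z = 39
`if z < 14: ...` → z < 14 is False, z < 35 is False, take else branch → x = 31
So x = 31

Answer: 31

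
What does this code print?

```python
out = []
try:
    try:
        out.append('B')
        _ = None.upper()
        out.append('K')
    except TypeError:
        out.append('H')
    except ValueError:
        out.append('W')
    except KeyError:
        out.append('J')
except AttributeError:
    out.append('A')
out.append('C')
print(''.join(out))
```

Execution trace: 'B' (try body) → 'A' (outer except AttributeError) → 'C' (after the try/except). Output: BAC

Answer: BAC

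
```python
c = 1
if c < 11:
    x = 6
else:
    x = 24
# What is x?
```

Trace:
`c = 1` → c = 1
`if c < 11: ...` → c < 11 is True → x = 6
So x = 6

Answer: 6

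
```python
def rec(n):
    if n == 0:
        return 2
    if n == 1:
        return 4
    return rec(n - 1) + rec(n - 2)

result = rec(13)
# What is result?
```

Build up from base cases: rec(0)=2, rec(1)=4, rec(2)=6, rec(3)=10, rec(4)=16, rec(5)=26, rec(6)=42, ..., rec(13)=1220

Answer: 1220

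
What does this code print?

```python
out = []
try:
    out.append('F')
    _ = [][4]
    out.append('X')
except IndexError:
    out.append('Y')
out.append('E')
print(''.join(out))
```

Execution trace: 'F' (try body) → 'Y' (except IndexError) → 'E' (after the try/except). Output: FYE

Answer: FYE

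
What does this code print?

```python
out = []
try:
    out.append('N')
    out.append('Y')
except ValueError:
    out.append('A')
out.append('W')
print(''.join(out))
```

Execution trace: 'N' (try body) → 'Y' (try body, no exception) → 'W' (after the try/except). Output: NYW

Answer: NYW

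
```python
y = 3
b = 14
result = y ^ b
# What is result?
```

Trace:
`y = 3` → y = 3
`b = 14` → b = 14
`result = y ^ b` → result = 13
So result = 13

Answer: 13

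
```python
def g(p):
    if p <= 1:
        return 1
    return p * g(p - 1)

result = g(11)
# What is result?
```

g(11) = 11 * 10 * 9 * 8 * 7 * 6 * 5 * 4 * 3 * 2 * 1 = 39916800

Answer: 39916800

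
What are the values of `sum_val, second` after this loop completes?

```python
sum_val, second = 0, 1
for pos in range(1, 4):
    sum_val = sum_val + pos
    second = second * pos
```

Sum and factorial of 1 to 3
`sum_val, second` takes the values: (0, 1) → (1, 1) → (3, 1) → (3, 2) → (6, 2) → (6, 6)

Answer: 6, 6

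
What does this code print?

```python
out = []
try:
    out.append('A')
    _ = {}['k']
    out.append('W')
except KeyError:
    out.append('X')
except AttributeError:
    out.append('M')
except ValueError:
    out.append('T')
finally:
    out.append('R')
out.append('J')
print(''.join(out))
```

Execution trace: 'A' (try body) → 'X' (except KeyError) → 'R' (finally) → 'J' (after the try/except). Output: AXRJ

Answer: AXRJ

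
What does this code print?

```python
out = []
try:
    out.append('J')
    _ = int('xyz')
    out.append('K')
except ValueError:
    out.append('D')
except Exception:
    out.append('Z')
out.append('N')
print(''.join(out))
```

Execution trace: 'J' (try body) → 'D' (except ValueError) → 'N' (after the try/except). Output: JDN

Answer: JDN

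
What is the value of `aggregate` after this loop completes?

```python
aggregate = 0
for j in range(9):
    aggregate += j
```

Sum of 0 to 8 = 36
`aggregate` takes the values: 0 → 1 → 3 → 6 → 10 → 15 → 21 → 28 → 36

Answer: 36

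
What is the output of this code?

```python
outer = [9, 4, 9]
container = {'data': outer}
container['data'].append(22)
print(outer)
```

Key concept: dict holds reference to list.
Step by step:
`outer = [9, 4, 9]` → outer = [9, 4, 9]
`container = {'data': outer}` → container = {'data': [9, 4, 9]}
`container['data'].append(22)` → outer = [9, 4, 9, 22]; container = {'data': [9, 4, 9, 22]}
`print(outer)` → prints [9, 4, 9, 22]

Answer: [9, 4, 9, 22]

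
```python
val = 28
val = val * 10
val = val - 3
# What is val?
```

Trace:
`val = 28` → val = 28
`val = val * 10` → val = 280
`val = val - 3` → val = 277
So val = 277

Answer: 277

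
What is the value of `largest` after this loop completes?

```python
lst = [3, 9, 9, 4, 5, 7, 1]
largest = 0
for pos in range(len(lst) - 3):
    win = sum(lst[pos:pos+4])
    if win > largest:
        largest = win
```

Max sum of 4-element window in [3, 9, 9, 4, 5, 7, 1]
`largest` takes the values: 0 → 25 → 27

Answer: 27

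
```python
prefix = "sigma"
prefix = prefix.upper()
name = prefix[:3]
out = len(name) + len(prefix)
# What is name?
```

Trace:
`prefix = "sigma"` → prefix = 'sigma'
`prefix = prefix.upper()` → prefix = 'SIGMA'
`name = prefix[:3]` → name = 'SIG'
`out = len(name) + len(prefix)` → out = 8
So name = 'SIG'

Answer: 'SIG'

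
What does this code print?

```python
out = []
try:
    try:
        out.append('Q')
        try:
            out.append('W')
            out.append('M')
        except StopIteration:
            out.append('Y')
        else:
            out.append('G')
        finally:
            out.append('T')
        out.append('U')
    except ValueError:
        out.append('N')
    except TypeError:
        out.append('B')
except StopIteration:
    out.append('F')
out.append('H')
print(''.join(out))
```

Execution trace: 'Q' (try body) → 'W' (inner try body) → 'M' (inner try body, no exception) → 'G' (inner else) → 'T' (inner finally) → 'U' (try body, no exception) → 'H' (after the try/except). Output: QWMGTUH

Answer: QWMGTUH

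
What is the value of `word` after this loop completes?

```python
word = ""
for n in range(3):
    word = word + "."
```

Repeat '.' 3 times
`word` takes the values: "" → "." → ".." → "..."

Answer: "..."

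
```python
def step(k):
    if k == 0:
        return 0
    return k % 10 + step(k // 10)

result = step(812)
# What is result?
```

Sum of digits of 812: 2 + 1 + 8 = 11

Answer: 11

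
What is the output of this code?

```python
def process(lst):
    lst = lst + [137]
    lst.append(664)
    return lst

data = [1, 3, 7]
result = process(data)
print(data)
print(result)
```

Key concept: rebinding parameter vs mutation.
Step by step:
`data = [1, 3, 7]` → data = [1, 3, 7]
`result = process(data)` → result = [1, 3, 7, 137, 664]
`print(data)` → prints [1, 3, 7]
`print(result)` → prints [1, 3, 7, 137, 664]

Answer:
[1, 3, 7]
[1, 3, 7, 137, 664]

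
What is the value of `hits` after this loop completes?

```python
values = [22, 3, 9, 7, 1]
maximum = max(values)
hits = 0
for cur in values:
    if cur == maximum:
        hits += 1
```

Count of max value 22 in [22, 3, 9, 7, 1]
`hits` takes the values: 0 → 1

Answer: 1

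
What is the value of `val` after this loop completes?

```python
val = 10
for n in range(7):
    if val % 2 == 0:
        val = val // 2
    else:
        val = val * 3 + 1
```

Collatz-style transformation from 10
`val` takes the values: 10 → 5 → 16 → 8 → 4 → 2 → 1 → 4

Answer: 4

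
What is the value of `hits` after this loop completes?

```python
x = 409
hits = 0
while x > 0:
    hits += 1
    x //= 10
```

Count digits by repeated division by 10
`hits` takes the values: 0 → 1 → 2 → 3

Answer: 3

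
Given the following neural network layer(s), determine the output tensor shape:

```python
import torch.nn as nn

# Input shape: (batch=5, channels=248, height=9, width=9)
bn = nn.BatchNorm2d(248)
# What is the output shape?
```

Input: (5, 248, 9, 9) -> Output: (5, 248, 9, 9)

Answer: (5, 248, 9, 9)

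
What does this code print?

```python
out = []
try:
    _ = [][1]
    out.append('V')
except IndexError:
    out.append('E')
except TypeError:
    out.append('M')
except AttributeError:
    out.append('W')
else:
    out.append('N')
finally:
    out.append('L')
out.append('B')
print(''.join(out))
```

Execution trace: 'E' (except IndexError) → 'L' (finally) → 'B' (after the try/except). Output: ELB

Answer: ELB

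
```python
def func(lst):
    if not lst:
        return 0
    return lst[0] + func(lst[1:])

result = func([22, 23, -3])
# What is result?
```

22 + 23 + (-3) + 0 = 42

Answer: 42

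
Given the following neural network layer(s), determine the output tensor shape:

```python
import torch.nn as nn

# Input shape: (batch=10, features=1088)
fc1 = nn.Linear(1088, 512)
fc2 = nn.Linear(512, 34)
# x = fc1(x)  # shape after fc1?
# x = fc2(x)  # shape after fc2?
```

Input: (10, 1088) -> after fc1: (10, 512) -> Output: (10, 34)

Answer: (10, 34)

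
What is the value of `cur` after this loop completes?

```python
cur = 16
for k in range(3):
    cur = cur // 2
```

Halve 3 times: 16 // 2^3 = 2
`cur` takes the values: 16 → 8 → 4 → 2

Answer: 2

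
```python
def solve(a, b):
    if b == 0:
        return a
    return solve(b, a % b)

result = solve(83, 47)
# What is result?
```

solve(83, 47) -> solve(47, 36) -> solve(36, 11) -> solve(11, 3) -> solve(3, 2) -> solve(2, 1) -> solve(1, 0) -> 1

Answer: 1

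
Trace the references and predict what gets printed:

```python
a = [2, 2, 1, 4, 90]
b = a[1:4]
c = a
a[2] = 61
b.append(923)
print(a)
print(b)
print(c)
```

Key concept: slice vs alias.
Step by step:
`a = [2, 2, 1, 4, 90]` → a = [2, 2, 1, 4, 90]
`b = a[1:4]` → b = [2, 1, 4]
`c = a` → c = [2, 2, 1, 4, 90] (same object as a)
`a[2] = 61` → a = [2, 2, 61, 4, 90] (same object as c); c = [2, 2, 61, 4, 90] (same object as a)
`b.append(923)` → b = [2, 1, 4, 923]
`print(a)` → prints [2, 2, 61, 4, 90]
`print(b)` → prints [2, 1, 4, 923]
`print(c)` → prints [2, 2, 61, 4, 90]

Answer:
[2, 2, 61, 4, 90]
[2, 1, 4, 923]
[2, 2, 61, 4, 90]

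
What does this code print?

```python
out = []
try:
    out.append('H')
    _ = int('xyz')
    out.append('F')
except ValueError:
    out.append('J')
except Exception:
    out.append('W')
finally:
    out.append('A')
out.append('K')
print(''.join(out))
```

Execution trace: 'H' (try body) → 'J' (except ValueError) → 'A' (finally) → 'K' (after the try/except). Output: HJAK

Answer: HJAK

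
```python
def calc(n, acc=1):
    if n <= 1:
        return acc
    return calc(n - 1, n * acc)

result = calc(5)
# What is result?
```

Accumulator trace (n, acc): (5, 1) -> (4, 5) -> (3, 20) -> (2, 60) -> (1, 120) -> return 120

Answer: 120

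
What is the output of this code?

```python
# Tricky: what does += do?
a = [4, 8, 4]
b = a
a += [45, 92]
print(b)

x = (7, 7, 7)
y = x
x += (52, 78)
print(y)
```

Key concept: += behavior differs for mutable vs immutable.
Step by step:
`a = [4, 8, 4]` → a = [4, 8, 4]
`b = a` → b = [4, 8, 4] (same object as a)
`a += [45, 92]` → a = [4, 8, 4, 45, 92] (same object as b); b = [4, 8, 4, 45, 92] (same object as a)
`print(b)` → prints [4, 8, 4, 45, 92]
`x = (7, 7, 7)` → x = (7, 7, 7)
`y = x` → y = (7, 7, 7)
`x += (52, 78)` → x = (7, 7, 7, 52, 78)
`print(y)` → prints (7, 7, 7)

Answer:
[4, 8, 4, 45, 92]
(7, 7, 7)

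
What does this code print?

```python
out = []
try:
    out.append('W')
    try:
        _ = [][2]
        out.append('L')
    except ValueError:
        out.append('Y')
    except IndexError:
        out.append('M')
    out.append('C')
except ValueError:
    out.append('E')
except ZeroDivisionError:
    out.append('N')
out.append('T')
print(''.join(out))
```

Execution trace: 'W' (try body) → 'M' (inner except IndexError) → 'C' (try body, no exception) → 'T' (after the try/except). Output: WMCT

Answer: WMCT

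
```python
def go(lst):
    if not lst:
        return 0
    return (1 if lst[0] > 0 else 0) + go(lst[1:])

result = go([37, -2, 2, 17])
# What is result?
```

Count of positive elements in [37, -2, 2, 17] = 3

Answer: 3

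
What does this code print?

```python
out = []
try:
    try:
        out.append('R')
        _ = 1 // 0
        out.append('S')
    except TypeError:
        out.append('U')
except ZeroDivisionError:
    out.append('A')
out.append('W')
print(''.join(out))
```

Execution trace: 'R' (try body) → 'A' (outer except ZeroDivisionError) → 'W' (after the try/except). Output: RAW

Answer: RAW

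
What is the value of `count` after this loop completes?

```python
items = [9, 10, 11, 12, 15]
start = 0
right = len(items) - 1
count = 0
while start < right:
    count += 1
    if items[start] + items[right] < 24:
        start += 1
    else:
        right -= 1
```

Steps to find pair summing to 24
`count` takes the values: 0 → 1 → 2 → 3 → 4

Answer: 4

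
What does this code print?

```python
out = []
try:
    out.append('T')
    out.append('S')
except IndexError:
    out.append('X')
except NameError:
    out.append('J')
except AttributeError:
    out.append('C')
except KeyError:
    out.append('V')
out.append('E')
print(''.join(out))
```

Execution trace: 'T' (try body) → 'S' (try body, no exception) → 'E' (after the try/except). Output: TSE

Answer: TSE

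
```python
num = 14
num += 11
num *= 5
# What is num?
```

Trace:
`num = 14` → num = 14
`num += 11` → num = 25
`num *= 5` → num = 125
So num = 125

Answer: 125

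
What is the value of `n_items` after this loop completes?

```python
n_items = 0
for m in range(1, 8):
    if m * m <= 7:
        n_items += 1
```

Count numbers where m² ≤ 7
`n_items` takes the values: 0 → 1 → 2

Answer: 2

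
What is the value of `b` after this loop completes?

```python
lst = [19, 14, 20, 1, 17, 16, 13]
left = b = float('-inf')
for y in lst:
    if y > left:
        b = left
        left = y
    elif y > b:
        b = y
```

Second largest (with repeats) in [19, 14, 20, 1, 17, 16, 13]
`b` takes the values: -inf → 14 → 19

Answer: 19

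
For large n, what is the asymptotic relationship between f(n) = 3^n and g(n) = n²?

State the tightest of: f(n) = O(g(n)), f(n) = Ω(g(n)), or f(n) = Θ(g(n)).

3^n vs n²: f(n) = Ω(g(n)) but not O(g(n)) — 3^n grows strictly faster than n².

Answer: f(n) = Ω(g(n)) but not O(g(n)) — 3^n grows strictly faster than n².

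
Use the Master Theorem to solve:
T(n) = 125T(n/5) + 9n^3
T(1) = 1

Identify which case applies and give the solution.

a=125, b=5, f(n)=9n^3. log_5(125) = 3. Since c=3 = 3, Case 2 applies: T(n) = Θ(n^log_b(a) · log n) = O(n^3 log n).

Answer: O(n^3 log n) - Case 2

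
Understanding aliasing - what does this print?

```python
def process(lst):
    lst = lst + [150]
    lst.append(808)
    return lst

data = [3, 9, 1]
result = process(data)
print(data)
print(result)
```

Key concept: rebinding parameter vs mutation.
Step by step:
`data = [3, 9, 1]` → data = [3, 9, 1]
`result = process(data)` → result = [3, 9, 1, 150, 808]
`print(data)` → prints [3, 9, 1]
`print(result)` → prints [3, 9, 1, 150, 808]

Answer:
[3, 9, 1]
[3, 9, 1, 150, 808]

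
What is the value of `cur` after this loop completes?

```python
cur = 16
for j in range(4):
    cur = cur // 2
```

Halve 4 times: 16 // 2^4 = 1
`cur` takes the values: 16 → 8 → 4 → 2 → 1

Answer: 1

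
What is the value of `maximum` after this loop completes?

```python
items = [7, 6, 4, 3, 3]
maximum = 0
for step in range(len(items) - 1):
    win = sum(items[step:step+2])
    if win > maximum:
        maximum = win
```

Max sum of 2-element window in [7, 6, 4, 3, 3]
`maximum` takes the values: 0 → 13

Answer: 13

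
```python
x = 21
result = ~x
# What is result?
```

Trace:
`x = 21` → x = 21
`result = ~x` → result = -22
So result = -22

Answer: -22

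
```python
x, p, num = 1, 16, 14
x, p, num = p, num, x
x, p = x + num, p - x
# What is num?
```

Trace:
`x, p, num = 1, 16, 14` → x = 1; p = 16; num = 14
`x, p, num = p, num, x` → x = 16; p = 14; num = 1
`x, p = x + num, p - x` → x = 17; p = -2
So num = 1

Answer: 1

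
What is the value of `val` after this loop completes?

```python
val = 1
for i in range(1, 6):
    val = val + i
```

Start at 1, add 1 through 5
`val` takes the values: 1 → 2 → 4 → 7 → 11 → 16

Answer: 16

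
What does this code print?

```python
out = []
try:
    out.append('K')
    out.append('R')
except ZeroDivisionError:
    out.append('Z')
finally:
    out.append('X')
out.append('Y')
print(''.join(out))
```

Execution trace: 'K' (try body) → 'R' (try body, no exception) → 'X' (finally) → 'Y' (after the try/except). Output: KRXY

Answer: KRXY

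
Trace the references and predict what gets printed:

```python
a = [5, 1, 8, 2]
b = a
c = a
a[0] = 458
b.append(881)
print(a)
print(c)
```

Key concept: multiple aliases.
Step by step:
`a = [5, 1, 8, 2]` → a = [5, 1, 8, 2]
`b = a` → b = [5, 1, 8, 2] (same object as a)
`c = a` → c = [5, 1, 8, 2] (same object as a, b)
`a[0] = 458` → a = [458, 1, 8, 2] (same object as b, c); b = [458, 1, 8, 2] (same object as a, c); c = [458, 1, 8, 2] (same object as a, b)
`b.append(881)` → a = [458, 1, 8, 2, 881] (same object as b, c); b = [458, 1, 8, 2, 881] (same object as a, c); c = [458, 1, 8, 2, 881] (same object as a, b)
`print(a)` → prints [458, 1, 8, 2, 881]
`print(c)` → prints [458, 1, 8, 2, 881]

Answer:
[458, 1, 8, 2, 881]
[458, 1, 8, 2, 881]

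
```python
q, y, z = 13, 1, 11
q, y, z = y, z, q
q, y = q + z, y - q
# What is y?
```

Trace:
`q, y, z = 13, 1, 11` → q = 13; y = 1; z = 11
`q, y, z = y, z, q` → q = 1; y = 11; z = 13
`q, y = q + z, y - q` → q = 14; y = 10
So y = 10

Answer: 10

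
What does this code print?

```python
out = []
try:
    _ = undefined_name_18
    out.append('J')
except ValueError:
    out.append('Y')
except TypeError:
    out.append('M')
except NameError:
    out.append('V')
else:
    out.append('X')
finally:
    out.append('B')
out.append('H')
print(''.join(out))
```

Execution trace: 'V' (except NameError) → 'B' (finally) → 'H' (after the try/except). Output: VBH

Answer: VBH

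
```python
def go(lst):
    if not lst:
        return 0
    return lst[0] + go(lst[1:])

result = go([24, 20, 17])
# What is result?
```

24 + 20 + 17 + 0 = 61

Answer: 61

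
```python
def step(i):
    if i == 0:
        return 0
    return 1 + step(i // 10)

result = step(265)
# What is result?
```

Count of digits of 265: 3

Answer: 3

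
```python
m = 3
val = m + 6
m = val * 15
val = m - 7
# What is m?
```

Trace:
`m = 3` → m = 3
`val = m + 6` → val = 9
`m = val * 15` → m = 135
`val = m - 7` → val = 128
So m = 135

Answer: 135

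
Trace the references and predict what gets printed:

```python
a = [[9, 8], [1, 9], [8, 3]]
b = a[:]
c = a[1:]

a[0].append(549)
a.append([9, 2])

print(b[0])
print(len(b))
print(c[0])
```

Key concept: slice with nested mutation.
Step by step:
`a = [[9, 8], [1, 9], [8, 3]]` → a = [[9, 8], [1, 9], [8, 3]]
`b = a[:]` → b = [[9, 8], [1, 9], [8, 3]]
`c = a[1:]` → c = [[1, 9], [8, 3]]
`a[0].append(549)` → a = [[9, 8, 549], [1, 9], [8, 3]]; b = [[9, 8, 549], [1, 9], [8, 3]]
`a.append([9, 2])` → a = [[9, 8, 549], [1, 9], [8, 3], [9, 2]]
`print(b[0])` → prints [9, 8, 549]
`print(len(b))` → prints 3
`print(c[0])` → prints [1, 9]

Answer:
[9, 8, 549]
3
[1, 9]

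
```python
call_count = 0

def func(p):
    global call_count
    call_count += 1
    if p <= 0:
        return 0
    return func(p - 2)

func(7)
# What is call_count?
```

Linear recursion stepping by 2: 5 calls from p=7 down to ≤0.

Answer: 5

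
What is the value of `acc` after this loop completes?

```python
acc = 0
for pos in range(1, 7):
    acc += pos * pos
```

Sum of squares 1² to 6² = 91
`acc` takes the values: 0 → 1 → 5 → 14 → 30 → 55 → 91

Answer: 91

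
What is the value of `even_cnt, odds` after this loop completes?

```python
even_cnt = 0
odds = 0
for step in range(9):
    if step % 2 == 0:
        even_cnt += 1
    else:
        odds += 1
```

Count evens and odds in range(9)
`even_cnt, odds` takes the values: (0, 0) → (1, 0) → (1, 1) → (2, 1) → (2, 2) → (3, 2) → (3, 3) → (4, 3) → (4, 4) → (5, 4)

Answer: 5, 4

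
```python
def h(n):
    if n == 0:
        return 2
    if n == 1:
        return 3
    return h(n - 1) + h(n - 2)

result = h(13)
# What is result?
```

Build up from base cases: h(0)=2, h(1)=3, h(2)=5, h(3)=8, h(4)=13, h(5)=21, h(6)=34, ..., h(13)=987

Answer: 987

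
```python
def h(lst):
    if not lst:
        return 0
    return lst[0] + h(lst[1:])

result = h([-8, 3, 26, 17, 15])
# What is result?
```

(-8) + 3 + 26 + 17 + 15 + 0 = 53

Answer: 53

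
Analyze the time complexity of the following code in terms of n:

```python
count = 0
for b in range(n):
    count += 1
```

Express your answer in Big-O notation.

Each loop level contributes: n. Multiplying the contributions gives O(n).

Answer: O(n)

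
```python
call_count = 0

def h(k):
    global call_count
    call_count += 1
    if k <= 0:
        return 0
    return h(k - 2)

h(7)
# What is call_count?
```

Linear recursion stepping by 2: 5 calls from k=7 down to ≤0.

Answer: 5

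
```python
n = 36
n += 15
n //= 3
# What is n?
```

Trace:
`n = 36` → n = 36
`n += 15` → n = 51
`n //= 3` → n = 17
So n = 17

Answer: 17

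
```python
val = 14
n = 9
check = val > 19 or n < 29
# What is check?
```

Trace:
`val = 14` → val = 14
`n = 9` → n = 9
`check = val > 19 or n < 29` → check = True
So check = True

Answer: True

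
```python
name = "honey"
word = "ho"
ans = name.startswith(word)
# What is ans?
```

Trace:
`name = "honey"` → name = 'honey'
`word = "ho"` → word = 'ho'
`ans = name.startswith(word)` → ans = True
So ans = True

Answer: True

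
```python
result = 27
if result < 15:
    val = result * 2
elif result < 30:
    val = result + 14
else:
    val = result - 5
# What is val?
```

Trace:
`result = 27` → result = 27
`if result < 15: ...` → result < 15 is False, result < 30 is True → val = 41
So val = 41

Answer: 41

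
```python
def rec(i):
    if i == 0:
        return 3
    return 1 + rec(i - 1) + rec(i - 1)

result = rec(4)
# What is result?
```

rec(i) = 1 + 2·rec(i-1), rec(0)=3. Closed form: (3+1)·2^4 - 1 = 63.

Answer: 63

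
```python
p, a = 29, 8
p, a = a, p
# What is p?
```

Trace:
`p, a = 29, 8` → p = 29; a = 8
`p, a = a, p` → p = 8; a = 29
So p = 8

Answer: 8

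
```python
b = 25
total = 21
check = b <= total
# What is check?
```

Trace:
`b = 25` → b = 25
`total = 21` → total = 21
`check = b <= total` → check = False
So check = False

Answer: False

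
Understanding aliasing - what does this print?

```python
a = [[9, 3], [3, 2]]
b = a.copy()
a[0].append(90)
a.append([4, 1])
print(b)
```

Key concept: shallow copy with nested lists.
Step by step:
`a = [[9, 3], [3, 2]]` → a = [[9, 3], [3, 2]]
`b = a.copy()` → b = [[9, 3], [3, 2]]
`a[0].append(90)` → a = [[9, 3, 90], [3, 2]]; b = [[9, 3, 90], [3, 2]]
`a.append([4, 1])` → a = [[9, 3, 90], [3, 2], [4, 1]]
`print(b)` → prints [[9, 3, 90], [3, 2]]

Answer: [[9, 3, 90], [3, 2]]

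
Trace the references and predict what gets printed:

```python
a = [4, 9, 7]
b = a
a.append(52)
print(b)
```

Key concept: basic list aliasing.
Step by step:
`a = [4, 9, 7]` → a = [4, 9, 7]
`b = a` → b = [4, 9, 7] (same object as a)
`a.append(52)` → a = [4, 9, 7, 52] (same object as b); b = [4, 9, 7, 52] (same object as a)
`print(b)` → prints [4, 9, 7, 52]

Answer: [4, 9, 7, 52]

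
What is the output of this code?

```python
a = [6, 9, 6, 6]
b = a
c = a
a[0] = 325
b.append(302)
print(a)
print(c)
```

Key concept: multiple aliases.
Step by step:
`a = [6, 9, 6, 6]` → a = [6, 9, 6, 6]
`b = a` → b = [6, 9, 6, 6] (same object as a)
`c = a` → c = [6, 9, 6, 6] (same object as a, b)
`a[0] = 325` → a = [325, 9, 6, 6] (same object as b, c); b = [325, 9, 6, 6] (same object as a, c); c = [325, 9, 6, 6] (same object as a, b)
`b.append(302)` → a = [325, 9, 6, 6, 302] (same object as b, c); b = [325, 9, 6, 6, 302] (same object as a, c); c = [325, 9, 6, 6, 302] (same object as a, b)
`print(a)` → prints [325, 9, 6, 6, 302]
`print(c)` → prints [325, 9, 6, 6, 302]

Answer:
[325, 9, 6, 6, 302]
[325, 9, 6, 6, 302]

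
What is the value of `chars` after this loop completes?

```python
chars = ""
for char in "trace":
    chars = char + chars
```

Reverse 'trace'
`chars` takes the values: "" → "t" → "rt" → "art" → "cart" → "ecart"

Answer: "ecart"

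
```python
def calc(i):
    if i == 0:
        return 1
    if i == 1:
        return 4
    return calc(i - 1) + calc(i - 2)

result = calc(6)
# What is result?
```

Build up from base cases: calc(0)=1, calc(1)=4, calc(2)=5, calc(3)=9, calc(4)=14, calc(5)=23, calc(6)=37

Answer: 37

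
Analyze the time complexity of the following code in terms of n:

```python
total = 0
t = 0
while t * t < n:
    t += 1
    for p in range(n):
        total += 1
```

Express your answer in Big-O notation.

Each loop level contributes: √n × n. Multiplying the contributions gives O(n√n).

Answer: O(n√n)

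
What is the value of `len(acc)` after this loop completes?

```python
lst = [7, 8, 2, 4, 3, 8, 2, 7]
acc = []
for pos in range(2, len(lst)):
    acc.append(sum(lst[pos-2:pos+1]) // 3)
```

Number of 3-element averages
`acc` takes the values: [] → [5] → [5, 4] → [5, 4, 3] → [5, 4, 3, 5] → [5, 4, 3, 5, 4] → [5, 4, 3, 5, 4, 5]
So `len(acc)` = 6

Answer: 6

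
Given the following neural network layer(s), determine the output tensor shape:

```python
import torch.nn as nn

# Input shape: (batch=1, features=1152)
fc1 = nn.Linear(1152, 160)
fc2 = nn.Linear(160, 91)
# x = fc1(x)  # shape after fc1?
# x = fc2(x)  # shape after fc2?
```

Input: (1, 1152) -> after fc1: (1, 160) -> Output: (1, 91)

Answer: (1, 91)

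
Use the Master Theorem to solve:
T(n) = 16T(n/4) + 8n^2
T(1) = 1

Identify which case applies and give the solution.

a=16, b=4, f(n)=8n^2. log_4(16) = 2. Since c=2 = 2, Case 2 applies: T(n) = Θ(n^log_b(a) · log n) = O(n^2 log n).

Answer: O(n^2 log n) - Case 2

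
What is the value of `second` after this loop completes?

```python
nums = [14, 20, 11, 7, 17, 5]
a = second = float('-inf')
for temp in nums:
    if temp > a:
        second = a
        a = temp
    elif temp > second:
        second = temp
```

Second largest (with repeats) in [14, 20, 11, 7, 17, 5]
`second` takes the values: -inf → 14 → 17

Answer: 17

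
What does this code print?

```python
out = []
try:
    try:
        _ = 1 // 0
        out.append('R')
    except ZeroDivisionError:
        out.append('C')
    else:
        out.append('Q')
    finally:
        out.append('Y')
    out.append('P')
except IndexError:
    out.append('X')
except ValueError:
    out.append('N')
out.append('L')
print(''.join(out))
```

Execution trace: 'C' (inner except ZeroDivisionError) → 'Y' (inner finally) → 'P' (try body, no exception) → 'L' (after the try/except). Output: CYPL

Answer: CYPL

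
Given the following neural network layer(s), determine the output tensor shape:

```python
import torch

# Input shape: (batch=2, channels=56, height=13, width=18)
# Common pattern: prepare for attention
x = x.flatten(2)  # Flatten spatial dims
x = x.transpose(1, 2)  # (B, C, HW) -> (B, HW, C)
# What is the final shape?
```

Input: (2, 56, 13, 18) -> after flatten(2): (2, 56, 234) -> Output: (2, 234, 56)

Answer: (2, 234, 56)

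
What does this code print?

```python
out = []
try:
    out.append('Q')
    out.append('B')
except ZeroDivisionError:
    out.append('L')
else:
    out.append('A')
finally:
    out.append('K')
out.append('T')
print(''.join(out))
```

Execution trace: 'Q' (try body) → 'B' (try body, no exception) → 'A' (else) → 'K' (finally) → 'T' (after the try/except). Output: QBAKT

Answer: QBAKT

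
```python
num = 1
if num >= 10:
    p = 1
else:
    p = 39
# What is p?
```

Trace:
`num = 1` → num = 1
`if num >= 10: ...` → num >= 10 is False, take else branch → p = 39
So p = 39

Answer: 39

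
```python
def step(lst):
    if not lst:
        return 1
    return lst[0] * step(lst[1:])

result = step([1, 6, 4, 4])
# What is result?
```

Product over [1, 6, 4, 4] = 1 * 6 * 4 * 4 = 96

Answer: 96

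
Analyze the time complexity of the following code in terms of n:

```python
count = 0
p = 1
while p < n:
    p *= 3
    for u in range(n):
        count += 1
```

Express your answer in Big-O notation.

Each loop level contributes: log n × n. Multiplying the contributions gives O(n log n).

Answer: O(n log n)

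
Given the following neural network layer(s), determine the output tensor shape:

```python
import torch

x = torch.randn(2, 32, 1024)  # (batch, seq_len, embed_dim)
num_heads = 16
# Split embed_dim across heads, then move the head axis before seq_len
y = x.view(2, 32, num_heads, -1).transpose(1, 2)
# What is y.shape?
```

Input: (2, 32, 1024) -> head_dim = 1024 // 16 = 64; after view: (2, 32, 16, 64) -> after transpose(1, 2): (2, 16, 32, 64) -> Output: (2, 16, 32, 64)

Answer: (2, 16, 32, 64)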